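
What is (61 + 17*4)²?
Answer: 16641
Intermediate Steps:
(61 + 17*4)² = (61 + 68)² = 129² = 16641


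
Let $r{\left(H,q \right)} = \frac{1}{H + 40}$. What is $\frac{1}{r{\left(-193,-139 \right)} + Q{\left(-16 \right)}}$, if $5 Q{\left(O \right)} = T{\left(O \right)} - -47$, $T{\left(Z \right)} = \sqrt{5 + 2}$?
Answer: $\frac{5497290}{51474733} - \frac{117045 \sqrt{7}}{51474733} \approx 0.10078$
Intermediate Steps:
$T{\left(Z \right)} = \sqrt{7}$
$Q{\left(O \right)} = \frac{47}{5} + \frac{\sqrt{7}}{5}$ ($Q{\left(O \right)} = \frac{\sqrt{7} - -47}{5} = \frac{\sqrt{7} + 47}{5} = \frac{47 + \sqrt{7}}{5} = \frac{47}{5} + \frac{\sqrt{7}}{5}$)
$r{\left(H,q \right)} = \frac{1}{40 + H}$
$\frac{1}{r{\left(-193,-139 \right)} + Q{\left(-16 \right)}} = \frac{1}{\frac{1}{40 - 193} + \left(\frac{47}{5} + \frac{\sqrt{7}}{5}\right)} = \frac{1}{\frac{1}{-153} + \left(\frac{47}{5} + \frac{\sqrt{7}}{5}\right)} = \frac{1}{- \frac{1}{153} + \left(\frac{47}{5} + \frac{\sqrt{7}}{5}\right)} = \frac{1}{\frac{7186}{765} + \frac{\sqrt{7}}{5}}$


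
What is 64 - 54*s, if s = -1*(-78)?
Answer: -4148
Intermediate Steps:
s = 78
64 - 54*s = 64 - 54*78 = 64 - 4212 = -4148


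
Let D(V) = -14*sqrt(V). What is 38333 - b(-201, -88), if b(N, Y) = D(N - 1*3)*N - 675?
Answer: 39008 - 5628*I*sqrt(51) ≈ 39008.0 - 40192.0*I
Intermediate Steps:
b(N, Y) = -675 - 14*N*sqrt(-3 + N) (b(N, Y) = (-14*sqrt(N - 1*3))*N - 675 = (-14*sqrt(N - 3))*N - 675 = (-14*sqrt(-3 + N))*N - 675 = -14*N*sqrt(-3 + N) - 675 = -675 - 14*N*sqrt(-3 + N))
38333 - b(-201, -88) = 38333 - (-675 - 14*(-201)*sqrt(-3 - 201)) = 38333 - (-675 - 14*(-201)*sqrt(-204)) = 38333 - (-675 - 14*(-201)*2*I*sqrt(51)) = 38333 - (-675 + 5628*I*sqrt(51)) = 38333 + (675 - 5628*I*sqrt(51)) = 39008 - 5628*I*sqrt(51)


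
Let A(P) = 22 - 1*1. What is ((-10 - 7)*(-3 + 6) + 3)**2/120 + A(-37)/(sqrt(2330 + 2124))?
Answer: 96/5 + 21*sqrt(4454)/4454 ≈ 19.515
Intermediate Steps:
A(P) = 21 (A(P) = 22 - 1 = 21)
((-10 - 7)*(-3 + 6) + 3)**2/120 + A(-37)/(sqrt(2330 + 2124)) = ((-10 - 7)*(-3 + 6) + 3)**2/120 + 21/(sqrt(2330 + 2124)) = (-17*3 + 3)**2*(1/120) + 21/(sqrt(4454)) = (-51 + 3)**2*(1/120) + 21*(sqrt(4454)/4454) = (-48)**2*(1/120) + 21*sqrt(4454)/4454 = 2304*(1/120) + 21*sqrt(4454)/4454 = 96/5 + 21*sqrt(4454)/4454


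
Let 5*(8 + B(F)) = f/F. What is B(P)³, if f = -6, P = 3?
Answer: -74088/125 ≈ -592.70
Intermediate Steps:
B(F) = -8 - 6/(5*F) (B(F) = -8 + (-6/F)/5 = -8 - 6/(5*F))
B(P)³ = (-8 - 6/5/3)³ = (-8 - 6/5*⅓)³ = (-8 - ⅖)³ = (-42/5)³ = -74088/125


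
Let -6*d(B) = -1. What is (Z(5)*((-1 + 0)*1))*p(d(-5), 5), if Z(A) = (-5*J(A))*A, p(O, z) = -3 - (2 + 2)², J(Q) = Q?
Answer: -2375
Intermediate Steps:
d(B) = ⅙ (d(B) = -⅙*(-1) = ⅙)
p(O, z) = -19 (p(O, z) = -3 - 1*4² = -3 - 1*16 = -3 - 16 = -19)
Z(A) = -5*A² (Z(A) = (-5*A)*A = -5*A²)
(Z(5)*((-1 + 0)*1))*p(d(-5), 5) = ((-5*5²)*((-1 + 0)*1))*(-19) = ((-5*25)*(-1*1))*(-19) = -125*(-1)*(-19) = 125*(-19) = -2375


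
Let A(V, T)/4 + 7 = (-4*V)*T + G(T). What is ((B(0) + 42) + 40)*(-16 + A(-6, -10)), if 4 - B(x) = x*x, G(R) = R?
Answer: -89784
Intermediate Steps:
A(V, T) = -28 + 4*T - 16*T*V (A(V, T) = -28 + 4*((-4*V)*T + T) = -28 + 4*(-4*T*V + T) = -28 + 4*(T - 4*T*V) = -28 + (4*T - 16*T*V) = -28 + 4*T - 16*T*V)
B(x) = 4 - x² (B(x) = 4 - x*x = 4 - x²)
((B(0) + 42) + 40)*(-16 + A(-6, -10)) = (((4 - 1*0²) + 42) + 40)*(-16 + (-28 + 4*(-10) - 16*(-10)*(-6))) = (((4 - 1*0) + 42) + 40)*(-16 + (-28 - 40 - 960)) = (((4 + 0) + 42) + 40)*(-16 - 1028) = ((4 + 42) + 40)*(-1044) = (46 + 40)*(-1044) = 86*(-1044) = -89784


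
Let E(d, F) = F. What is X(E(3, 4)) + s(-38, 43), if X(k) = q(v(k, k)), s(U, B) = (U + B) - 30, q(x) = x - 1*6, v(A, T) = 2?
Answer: -29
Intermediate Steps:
q(x) = -6 + x (q(x) = x - 6 = -6 + x)
s(U, B) = -30 + B + U (s(U, B) = (B + U) - 30 = -30 + B + U)
X(k) = -4 (X(k) = -6 + 2 = -4)
X(E(3, 4)) + s(-38, 43) = -4 + (-30 + 43 - 38) = -4 - 25 = -29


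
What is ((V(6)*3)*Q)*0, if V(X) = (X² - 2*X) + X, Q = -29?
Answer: 0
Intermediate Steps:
V(X) = X² - X
((V(6)*3)*Q)*0 = (((6*(-1 + 6))*3)*(-29))*0 = (((6*5)*3)*(-29))*0 = ((30*3)*(-29))*0 = (90*(-29))*0 = -2610*0 = 0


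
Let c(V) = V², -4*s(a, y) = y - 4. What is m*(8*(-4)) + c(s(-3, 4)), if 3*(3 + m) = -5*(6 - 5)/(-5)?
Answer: 256/3 ≈ 85.333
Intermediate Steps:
s(a, y) = 1 - y/4 (s(a, y) = -(y - 4)/4 = -(-4 + y)/4 = 1 - y/4)
m = -8/3 (m = -3 + (-5*(6 - 5)/(-5))/3 = -3 + (-5*1*(-⅕))/3 = -3 + (-5*(-⅕))/3 = -3 + (⅓)*1 = -3 + ⅓ = -8/3 ≈ -2.6667)
m*(8*(-4)) + c(s(-3, 4)) = -64*(-4)/3 + (1 - ¼*4)² = -8/3*(-32) + (1 - 1)² = 256/3 + 0² = 256/3 + 0 = 256/3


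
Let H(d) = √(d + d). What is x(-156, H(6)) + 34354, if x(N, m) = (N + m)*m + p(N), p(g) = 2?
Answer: 34368 - 312*√3 ≈ 33828.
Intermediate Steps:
H(d) = √2*√d (H(d) = √(2*d) = √2*√d)
x(N, m) = 2 + m*(N + m) (x(N, m) = (N + m)*m + 2 = m*(N + m) + 2 = 2 + m*(N + m))
x(-156, H(6)) + 34354 = (2 + (√2*√6)² - 156*√2*√6) + 34354 = (2 + (2*√3)² - 312*√3) + 34354 = (2 + 12 - 312*√3) + 34354 = (14 - 312*√3) + 34354 = 34368 - 312*√3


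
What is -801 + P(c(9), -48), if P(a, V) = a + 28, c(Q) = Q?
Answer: -764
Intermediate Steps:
P(a, V) = 28 + a
-801 + P(c(9), -48) = -801 + (28 + 9) = -801 + 37 = -764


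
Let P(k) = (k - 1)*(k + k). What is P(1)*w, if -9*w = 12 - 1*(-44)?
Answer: 0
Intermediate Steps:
P(k) = 2*k*(-1 + k) (P(k) = (-1 + k)*(2*k) = 2*k*(-1 + k))
w = -56/9 (w = -(12 - 1*(-44))/9 = -(12 + 44)/9 = -⅑*56 = -56/9 ≈ -6.2222)
P(1)*w = (2*1*(-1 + 1))*(-56/9) = (2*1*0)*(-56/9) = 0*(-56/9) = 0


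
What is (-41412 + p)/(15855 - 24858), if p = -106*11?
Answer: 42578/9003 ≈ 4.7293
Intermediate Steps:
p = -1166
(-41412 + p)/(15855 - 24858) = (-41412 - 1166)/(15855 - 24858) = -42578/(-9003) = -42578*(-1/9003) = 42578/9003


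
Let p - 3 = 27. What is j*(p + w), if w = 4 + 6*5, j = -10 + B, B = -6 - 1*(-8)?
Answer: -512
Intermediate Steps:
p = 30 (p = 3 + 27 = 30)
B = 2 (B = -6 + 8 = 2)
j = -8 (j = -10 + 2 = -8)
w = 34 (w = 4 + 30 = 34)
j*(p + w) = -8*(30 + 34) = -8*64 = -512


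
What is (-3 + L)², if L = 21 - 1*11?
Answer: 49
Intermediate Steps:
L = 10 (L = 21 - 11 = 10)
(-3 + L)² = (-3 + 10)² = 7² = 49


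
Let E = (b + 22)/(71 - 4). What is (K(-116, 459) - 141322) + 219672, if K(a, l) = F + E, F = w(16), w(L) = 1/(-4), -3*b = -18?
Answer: 20997845/268 ≈ 78350.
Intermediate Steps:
b = 6 (b = -⅓*(-18) = 6)
w(L) = -¼
E = 28/67 (E = (6 + 22)/(71 - 4) = 28/67 ≈ 0.41791)
F = -¼ ≈ -0.25000
K(a, l) = 45/268 (K(a, l) = -¼ + 28/67 = 45/268)
(K(-116, 459) - 141322) + 219672 = (45/268 - 141322) + 219672 = -37874251/268 + 219672 = 20997845/268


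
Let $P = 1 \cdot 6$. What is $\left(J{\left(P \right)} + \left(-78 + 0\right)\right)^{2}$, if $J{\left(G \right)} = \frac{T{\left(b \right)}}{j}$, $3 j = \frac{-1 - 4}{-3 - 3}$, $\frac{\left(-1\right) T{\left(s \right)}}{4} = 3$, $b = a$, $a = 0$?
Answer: $\frac{367236}{25} \approx 14689.0$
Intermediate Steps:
$b = 0$
$T{\left(s \right)} = -12$ ($T{\left(s \right)} = \left(-4\right) 3 = -12$)
$P = 6$
$j = \frac{5}{18}$ ($j = \frac{\left(-1 - 4\right) \frac{1}{-3 - 3}}{3} = \frac{\left(-5\right) \frac{1}{-6}}{3} = \frac{\left(-5\right) \left(- \frac{1}{6}\right)}{3} = \frac{1}{3} \cdot \frac{5}{6} = \frac{5}{18} \approx 0.27778$)
$J{\left(G \right)} = - \frac{216}{5}$ ($J{\left(G \right)} = - \frac{12}{\frac{5}{18}} = \left(-12\right) \frac{18}{5} = - \frac{216}{5}$)
$\left(J{\left(P \right)} + \left(-78 + 0\right)\right)^{2} = \left(- \frac{216}{5} + \left(-78 + 0\right)\right)^{2} = \left(- \frac{216}{5} - 78\right)^{2} = \left(- \frac{606}{5}\right)^{2} = \frac{367236}{25}$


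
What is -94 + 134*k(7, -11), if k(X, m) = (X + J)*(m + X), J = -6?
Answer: -630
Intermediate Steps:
k(X, m) = (-6 + X)*(X + m) (k(X, m) = (X - 6)*(m + X) = (-6 + X)*(X + m))
-94 + 134*k(7, -11) = -94 + 134*(7**2 - 6*7 - 6*(-11) + 7*(-11)) = -94 + 134*(49 - 42 + 66 - 77) = -94 + 134*(-4) = -94 - 536 = -630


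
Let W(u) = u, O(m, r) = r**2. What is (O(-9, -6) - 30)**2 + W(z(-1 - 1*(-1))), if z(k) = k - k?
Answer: 36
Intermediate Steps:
z(k) = 0
(O(-9, -6) - 30)**2 + W(z(-1 - 1*(-1))) = ((-6)**2 - 30)**2 + 0 = (36 - 30)**2 + 0 = 6**2 + 0 = 36 + 0 = 36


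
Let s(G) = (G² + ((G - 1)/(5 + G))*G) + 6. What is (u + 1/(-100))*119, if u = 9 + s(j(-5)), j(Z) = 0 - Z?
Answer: 499681/100 ≈ 4996.8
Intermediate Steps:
j(Z) = -Z
s(G) = 6 + G² + G*(-1 + G)/(5 + G) (s(G) = (G² + ((-1 + G)/(5 + G))*G) + 6 = (G² + G*(-1 + G)/(5 + G)) + 6 = 6 + G² + G*(-1 + G)/(5 + G))
u = 42 (u = 9 + (30 + (-1*(-5))³ + 5*(-1*(-5)) + 6*(-1*(-5))²)/(5 - 1*(-5)) = 9 + (30 + 5³ + 5*5 + 6*5²)/(5 + 5) = 9 + (30 + 125 + 25 + 6*25)/10 = 9 + (30 + 125 + 25 + 150)/10 = 9 + (⅒)*330 = 9 + 33 = 42)
(u + 1/(-100))*119 = (42 + 1/(-100))*119 = (42 - 1/100)*119 = (4199/100)*119 = 499681/100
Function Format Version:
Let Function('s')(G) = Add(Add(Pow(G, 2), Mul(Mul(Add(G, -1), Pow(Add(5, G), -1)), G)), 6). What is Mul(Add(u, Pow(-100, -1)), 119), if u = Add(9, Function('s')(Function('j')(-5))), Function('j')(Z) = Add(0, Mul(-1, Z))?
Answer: Rational(499681, 100) ≈ 4996.8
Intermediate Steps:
Function('j')(Z) = Mul(-1, Z)
Function('s')(G) = Add(6, Pow(G, 2), Mul(G, Pow(Add(5, G), -1), Add(-1, G))) (Function('s')(G) = Add(Add(Pow(G, 2), Mul(Mul(Add(-1, G), Pow(Add(5, G), -1)), G)), 6) = Add(Add(Pow(G, 2), Mul(Mul(Pow(Add(5, G), -1), Add(-1, G)), G)), 6) = Add(Add(Pow(G, 2), Mul(G, Pow(Add(5, G), -1), Add(-1, G))), 6) = Add(6, Pow(G, 2), Mul(G, Pow(Add(5, G), -1), Add(-1, G))))
u = 42 (u = Add(9, Mul(Pow(Add(5, Mul(-1, -5)), -1), Add(30, Pow(Mul(-1, -5), 3), Mul(5, Mul(-1, -5)), Mul(6, Pow(Mul(-1, -5), 2))))) = Add(9, Mul(Pow(Add(5, 5), -1), Add(30, Pow(5, 3), Mul(5, 5), Mul(6, Pow(5, 2))))) = Add(9, Mul(Pow(10, -1), Add(30, 125, 25, Mul(6, 25)))) = Add(9, Mul(Rational(1, 10), Add(30, 125, 25, 150))) = Add(9, Mul(Rational(1, 10), 330)) = Add(9, 33) = 42)
Mul(Add(u, Pow(-100, -1)), 119) = Mul(Add(42, Pow(-100, -1)), 119) = Mul(Add(42, Rational(-1, 100)), 119) = Mul(Rational(4199, 100), 119) = Rational(499681, 100)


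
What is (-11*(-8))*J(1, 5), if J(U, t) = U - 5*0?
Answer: 88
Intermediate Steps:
J(U, t) = U (J(U, t) = U + 0 = U)
(-11*(-8))*J(1, 5) = -11*(-8)*1 = 88*1 = 88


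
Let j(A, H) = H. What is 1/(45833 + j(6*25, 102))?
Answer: 1/45935 ≈ 2.1770e-5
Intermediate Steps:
1/(45833 + j(6*25, 102)) = 1/(45833 + 102) = 1/45935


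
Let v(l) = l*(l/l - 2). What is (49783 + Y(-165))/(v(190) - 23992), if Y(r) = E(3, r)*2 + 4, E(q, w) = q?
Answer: -49793/24182 ≈ -2.0591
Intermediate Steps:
Y(r) = 10 (Y(r) = 3*2 + 4 = 6 + 4 = 10)
v(l) = -l (v(l) = l*(1 - 2) = l*(-1) = -l)
(49783 + Y(-165))/(v(190) - 23992) = (49783 + 10)/(-1*190 - 23992) = 49793/(-190 - 23992) = 49793/(-24182) = 49793*(-1/24182) = -49793/24182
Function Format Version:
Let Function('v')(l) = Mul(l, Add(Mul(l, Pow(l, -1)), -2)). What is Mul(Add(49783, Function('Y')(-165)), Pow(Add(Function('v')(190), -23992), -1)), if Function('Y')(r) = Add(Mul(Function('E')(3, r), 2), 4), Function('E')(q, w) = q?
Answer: Rational(-49793, 24182) ≈ -2.0591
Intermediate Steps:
Function('Y')(r) = 10 (Function('Y')(r) = Add(Mul(3, 2), 4) = Add(6, 4) = 10)
Function('v')(l) = Mul(-1, l) (Function('v')(l) = Mul(l, Add(1, -2)) = Mul(l, -1) = Mul(-1, l))
Mul(Add(49783, Function('Y')(-165)), Pow(Add(Function('v')(190), -23992), -1)) = Mul(Add(49783, 10), Pow(Add(Mul(-1, 190), -23992), -1)) = Mul(49793, Pow(Add(-190, -23992), -1)) = Mul(49793, Pow(-24182, -1)) = Mul(49793, Rational(-1, 24182)) = Rational(-49793, 24182)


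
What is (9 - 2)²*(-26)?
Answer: -1274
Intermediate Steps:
(9 - 2)²*(-26) = 7²*(-26) = 49*(-26) = -1274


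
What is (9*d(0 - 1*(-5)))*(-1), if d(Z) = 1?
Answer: -9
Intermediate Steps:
(9*d(0 - 1*(-5)))*(-1) = (9*1)*(-1) = 9*(-1) = -9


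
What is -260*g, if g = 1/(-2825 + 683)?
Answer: 130/1071 ≈ 0.12138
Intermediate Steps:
g = -1/2142 (g = 1/(-2142) = -1/2142 ≈ -0.00046685)
-260*g = -260*(-1/2142) = 130/1071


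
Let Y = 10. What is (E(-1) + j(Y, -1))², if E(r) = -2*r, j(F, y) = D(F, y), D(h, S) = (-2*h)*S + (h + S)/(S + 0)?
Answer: 169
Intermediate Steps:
D(h, S) = (S + h)/S - 2*S*h (D(h, S) = -2*S*h + (S + h)/S = (S + h)/S - 2*S*h)
j(F, y) = 1 + F/y - 2*F*y (j(F, y) = 1 + F/y - 2*y*F = 1 + F/y - 2*F*y)
(E(-1) + j(Y, -1))² = (-2*(-1) + (1 + 10/(-1) - 2*10*(-1)))² = (2 + (1 + 10*(-1) + 20))² = (2 + (1 - 10 + 20))² = (2 + 11)² = 13² = 169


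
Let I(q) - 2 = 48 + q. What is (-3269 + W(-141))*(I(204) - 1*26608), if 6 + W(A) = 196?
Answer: 81143966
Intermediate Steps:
W(A) = 190 (W(A) = -6 + 196 = 190)
I(q) = 50 + q (I(q) = 2 + (48 + q) = 50 + q)
(-3269 + W(-141))*(I(204) - 1*26608) = (-3269 + 190)*((50 + 204) - 1*26608) = -3079*(254 - 26608) = -3079*(-26354) = 81143966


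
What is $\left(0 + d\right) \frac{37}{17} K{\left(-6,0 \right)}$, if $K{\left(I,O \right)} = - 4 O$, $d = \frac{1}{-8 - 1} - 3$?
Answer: $0$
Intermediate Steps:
$d = - \frac{28}{9}$ ($d = \frac{1}{-9} - 3 = - \frac{1}{9} - 3 = - \frac{28}{9} \approx -3.1111$)
$\left(0 + d\right) \frac{37}{17} K{\left(-6,0 \right)} = \left(0 - \frac{28}{9}\right) \frac{37}{17} \left(\left(-4\right) 0\right) = - \frac{28 \cdot 37 \cdot \frac{1}{17}}{9} \cdot 0 = \left(- \frac{28}{9}\right) \frac{37}{17} \cdot 0 = \left(- \frac{1036}{153}\right) 0 = 0$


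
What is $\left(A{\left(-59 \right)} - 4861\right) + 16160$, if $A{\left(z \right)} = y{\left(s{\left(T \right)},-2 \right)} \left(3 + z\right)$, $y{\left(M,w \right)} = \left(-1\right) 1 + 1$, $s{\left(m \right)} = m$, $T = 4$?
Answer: $11299$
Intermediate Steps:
$y{\left(M,w \right)} = 0$ ($y{\left(M,w \right)} = -1 + 1 = 0$)
$A{\left(z \right)} = 0$ ($A{\left(z \right)} = 0 \left(3 + z\right) = 0$)
$\left(A{\left(-59 \right)} - 4861\right) + 16160 = \left(0 - 4861\right) + 16160 = -4861 + 16160 = 11299$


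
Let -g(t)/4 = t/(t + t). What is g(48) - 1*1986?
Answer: -1988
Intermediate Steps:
g(t) = -2 (g(t) = -4*t/(t + t) = -4*t/(2*t) = -4*t*1/(2*t) = -4*½ = -2)
g(48) - 1*1986 = -2 - 1*1986 = -2 - 1986 = -1988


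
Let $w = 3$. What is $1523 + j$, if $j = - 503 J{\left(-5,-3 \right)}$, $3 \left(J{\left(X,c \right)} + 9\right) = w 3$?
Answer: $4541$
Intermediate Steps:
$J{\left(X,c \right)} = -6$ ($J{\left(X,c \right)} = -9 + \frac{3 \cdot 3}{3} = -9 + \frac{1}{3} \cdot 9 = -9 + 3 = -6$)
$j = 3018$ ($j = \left(-503\right) \left(-6\right) = 3018$)
$1523 + j = 1523 + 3018 = 4541$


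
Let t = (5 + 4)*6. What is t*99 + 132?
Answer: 5478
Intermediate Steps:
t = 54 (t = 9*6 = 54)
t*99 + 132 = 54*99 + 132 = 5346 + 132 = 5478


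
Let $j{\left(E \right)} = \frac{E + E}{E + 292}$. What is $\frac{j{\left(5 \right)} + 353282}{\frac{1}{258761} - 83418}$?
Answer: $- \frac{3878633836772}{915834507687} \approx -4.2351$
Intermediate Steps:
$j{\left(E \right)} = \frac{2 E}{292 + E}$
$\frac{j{\left(5 \right)} + 353282}{\frac{1}{258761} - 83418} = \frac{2 \cdot 5 \frac{1}{292 + 5} + 353282}{\frac{1}{258761} - 83418} = \frac{2 \cdot 5 \cdot \frac{1}{297} + 353282}{\frac{1}{258761} - 83418} = \frac{2 \cdot 5 \cdot \frac{1}{297} + 353282}{- \frac{21585325097}{258761}} = \left(\frac{10}{297} + 353282\right) \left(- \frac{258761}{21585325097}\right) = \frac{104924764}{297} \left(- \frac{258761}{21585325097}\right) = - \frac{3878633836772}{915834507687}$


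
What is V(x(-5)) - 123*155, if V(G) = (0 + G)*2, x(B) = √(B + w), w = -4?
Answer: -19065 + 6*I ≈ -19065.0 + 6.0*I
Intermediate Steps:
x(B) = √(-4 + B) (x(B) = √(B - 4) = √(-4 + B))
V(G) = 2*G (V(G) = G*2 = 2*G)
V(x(-5)) - 123*155 = 2*√(-4 - 5) - 123*155 = 2*√(-9) - 19065 = 2*(3*I) - 19065 = 6*I - 19065 = -19065 + 6*I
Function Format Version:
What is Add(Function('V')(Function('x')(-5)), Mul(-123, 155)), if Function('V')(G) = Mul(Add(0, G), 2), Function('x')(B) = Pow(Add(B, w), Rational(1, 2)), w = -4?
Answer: Add(-19065, Mul(6, I)) ≈ Add(-19065., Mul(6.0000, I))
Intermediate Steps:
Function('x')(B) = Pow(Add(-4, B), Rational(1, 2)) (Function('x')(B) = Pow(Add(B, -4), Rational(1, 2)) = Pow(Add(-4, B), Rational(1, 2)))
Function('V')(G) = Mul(2, G) (Function('V')(G) = Mul(G, 2) = Mul(2, G))
Add(Function('V')(Function('x')(-5)), Mul(-123, 155)) = Add(Mul(2, Pow(Add(-4, -5), Rational(1, 2))), Mul(-123, 155)) = Add(Mul(2, Pow(-9, Rational(1, 2))), -19065) = Add(Mul(2, Mul(3, I)), -19065) = Add(Mul(6, I), -19065) = Add(-19065, Mul(6, I))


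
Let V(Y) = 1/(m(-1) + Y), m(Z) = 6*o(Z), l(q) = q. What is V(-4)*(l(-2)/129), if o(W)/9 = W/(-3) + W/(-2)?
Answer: -2/5289 ≈ -0.00037814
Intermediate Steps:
o(W) = -15*W/2 (o(W) = 9*(W/(-3) + W/(-2)) = 9*(W*(-⅓) + W*(-½)) = 9*(-W/3 - W/2) = 9*(-5*W/6) = -15*W/2)
m(Z) = -45*Z (m(Z) = 6*(-15*Z/2) = -45*Z)
V(Y) = 1/(45 + Y) (V(Y) = 1/(-45*(-1) + Y) = 1/(45 + Y))
V(-4)*(l(-2)/129) = (-2/129)/(45 - 4) = (-2*1/129)/41 = (1/41)*(-2/129) = -2/5289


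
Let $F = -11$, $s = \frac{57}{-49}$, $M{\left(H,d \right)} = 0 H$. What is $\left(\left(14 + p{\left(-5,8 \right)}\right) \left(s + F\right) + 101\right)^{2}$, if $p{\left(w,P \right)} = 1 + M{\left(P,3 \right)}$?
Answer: $\frac{15928081}{2401} \approx 6633.9$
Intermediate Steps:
$M{\left(H,d \right)} = 0$
$s = - \frac{57}{49}$ ($s = 57 \left(- \frac{1}{49}\right) = - \frac{57}{49} \approx -1.1633$)
$p{\left(w,P \right)} = 1$ ($p{\left(w,P \right)} = 1 + 0 = 1$)
$\left(\left(14 + p{\left(-5,8 \right)}\right) \left(s + F\right) + 101\right)^{2} = \left(\left(14 + 1\right) \left(- \frac{57}{49} - 11\right) + 101\right)^{2} = \left(15 \left(- \frac{596}{49}\right) + 101\right)^{2} = \left(- \frac{8940}{49} + 101\right)^{2} = \left(- \frac{3991}{49}\right)^{2} = \frac{15928081}{2401}$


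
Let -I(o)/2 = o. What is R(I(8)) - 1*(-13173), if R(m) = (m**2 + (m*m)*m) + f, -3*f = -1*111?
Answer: 9370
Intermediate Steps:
f = 37 (f = -(-1)*111/3 = -1/3*(-111) = 37)
I(o) = -2*o
R(m) = 37 + m**2 + m**3 (R(m) = (m**2 + (m*m)*m) + 37 = (m**2 + m**2*m) + 37 = (m**2 + m**3) + 37 = 37 + m**2 + m**3)
R(I(8)) - 1*(-13173) = (37 + (-2*8)**2 + (-2*8)**3) - 1*(-13173) = (37 + (-16)**2 + (-16)**3) + 13173 = (37 + 256 - 4096) + 13173 = -3803 + 13173 = 9370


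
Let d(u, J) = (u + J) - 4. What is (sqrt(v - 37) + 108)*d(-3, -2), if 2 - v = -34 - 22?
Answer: -972 - 9*sqrt(21) ≈ -1013.2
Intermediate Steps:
d(u, J) = -4 + J + u (d(u, J) = (J + u) - 4 = -4 + J + u)
v = 58 (v = 2 - (-34 - 22) = 2 - 1*(-56) = 2 + 56 = 58)
(sqrt(v - 37) + 108)*d(-3, -2) = (sqrt(58 - 37) + 108)*(-4 - 2 - 3) = (sqrt(21) + 108)*(-9) = (108 + sqrt(21))*(-9) = -972 - 9*sqrt(21)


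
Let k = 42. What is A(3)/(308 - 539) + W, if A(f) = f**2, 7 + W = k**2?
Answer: 135286/77 ≈ 1757.0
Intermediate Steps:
W = 1757 (W = -7 + 42**2 = -7 + 1764 = 1757)
A(3)/(308 - 539) + W = 3**2/(308 - 539) + 1757 = 9/(-231) + 1757 = -1/231*9 + 1757 = -3/77 + 1757 = 135286/77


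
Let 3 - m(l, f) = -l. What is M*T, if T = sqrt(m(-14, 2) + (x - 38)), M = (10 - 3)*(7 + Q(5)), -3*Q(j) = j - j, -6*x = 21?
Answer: 49*I*sqrt(210)/2 ≈ 355.04*I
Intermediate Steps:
x = -7/2 (x = -1/6*21 = -7/2 ≈ -3.5000)
m(l, f) = 3 + l (m(l, f) = 3 - (-1)*l = 3 + l)
Q(j) = 0 (Q(j) = -(j - j)/3 = -1/3*0 = 0)
M = 49 (M = (10 - 3)*(7 + 0) = 7*7 = 49)
T = I*sqrt(210)/2 (T = sqrt((3 - 14) + (-7/2 - 38)) = sqrt(-11 - 83/2) = sqrt(-105/2) = I*sqrt(210)/2 ≈ 7.2457*I)
M*T = 49*(I*sqrt(210)/2) = 49*I*sqrt(210)/2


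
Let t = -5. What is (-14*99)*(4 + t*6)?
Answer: 36036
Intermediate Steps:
(-14*99)*(4 + t*6) = (-14*99)*(4 - 5*6) = -1386*(4 - 30) = -1386*(-26) = 36036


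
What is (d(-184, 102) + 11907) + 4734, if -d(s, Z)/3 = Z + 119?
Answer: 15978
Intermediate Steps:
d(s, Z) = -357 - 3*Z (d(s, Z) = -3*(Z + 119) = -3*(119 + Z) = -357 - 3*Z)
(d(-184, 102) + 11907) + 4734 = ((-357 - 3*102) + 11907) + 4734 = ((-357 - 306) + 11907) + 4734 = (-663 + 11907) + 4734 = 11244 + 4734 = 15978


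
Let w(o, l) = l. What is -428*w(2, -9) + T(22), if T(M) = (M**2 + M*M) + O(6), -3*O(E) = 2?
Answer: 14458/3 ≈ 4819.3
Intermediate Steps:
O(E) = -2/3 (O(E) = -1/3*2 = -2/3)
T(M) = -2/3 + 2*M**2 (T(M) = (M**2 + M*M) - 2/3 = (M**2 + M**2) - 2/3 = 2*M**2 - 2/3 = -2/3 + 2*M**2)
-428*w(2, -9) + T(22) = -428*(-9) + (-2/3 + 2*22**2) = 3852 + (-2/3 + 2*484) = 3852 + (-2/3 + 968) = 3852 + 2902/3 = 14458/3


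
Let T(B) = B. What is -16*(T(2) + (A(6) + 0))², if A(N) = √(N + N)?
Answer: -256 - 128*√3 ≈ -477.70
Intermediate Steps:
A(N) = √2*√N (A(N) = √(2*N) = √2*√N)
-16*(T(2) + (A(6) + 0))² = -16*(2 + (√2*√6 + 0))² = -16*(2 + (2*√3 + 0))² = -16*(2 + 2*√3)²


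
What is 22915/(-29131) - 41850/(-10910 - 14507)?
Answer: 636701795/740422627 ≈ 0.85992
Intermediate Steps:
22915/(-29131) - 41850/(-10910 - 14507) = 22915*(-1/29131) - 41850/(-25417) = -22915/29131 - 41850*(-1/25417) = -22915/29131 + 41850/25417 = 636701795/740422627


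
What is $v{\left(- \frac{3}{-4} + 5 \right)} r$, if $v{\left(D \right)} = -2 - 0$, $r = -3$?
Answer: $6$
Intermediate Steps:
$v{\left(D \right)} = -2$ ($v{\left(D \right)} = -2 + 0 = -2$)
$v{\left(- \frac{3}{-4} + 5 \right)} r = \left(-2\right) \left(-3\right) = 6$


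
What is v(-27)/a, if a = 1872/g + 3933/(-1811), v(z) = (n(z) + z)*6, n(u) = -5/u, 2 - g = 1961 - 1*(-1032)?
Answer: 2614461016/45461385 ≈ 57.509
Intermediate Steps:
g = -2991 (g = 2 - (1961 - 1*(-1032)) = 2 - (1961 + 1032) = 2 - 1*2993 = 2 - 2993 = -2991)
v(z) = -30/z + 6*z (v(z) = (-5/z + z)*6 = (z - 5/z)*6 = -30/z + 6*z)
a = -5051265/1805567 (a = 1872/(-2991) + 3933/(-1811) = 1872*(-1/2991) + 3933*(-1/1811) = -624/997 - 3933/1811 = -5051265/1805567 ≈ -2.7976)
v(-27)/a = (-30/(-27) + 6*(-27))/(-5051265/1805567) = (-30*(-1/27) - 162)*(-1805567/5051265) = (10/9 - 162)*(-1805567/5051265) = -1448/9*(-1805567/5051265) = 2614461016/45461385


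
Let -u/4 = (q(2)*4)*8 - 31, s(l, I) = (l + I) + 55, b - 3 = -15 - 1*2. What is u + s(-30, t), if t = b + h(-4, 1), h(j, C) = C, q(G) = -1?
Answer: 264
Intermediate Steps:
b = -14 (b = 3 + (-15 - 1*2) = 3 + (-15 - 2) = 3 - 17 = -14)
t = -13 (t = -14 + 1 = -13)
s(l, I) = 55 + I + l (s(l, I) = (I + l) + 55 = 55 + I + l)
u = 252 (u = -4*(-1*4*8 - 31) = -4*(-4*8 - 31) = -4*(-32 - 31) = -4*(-63) = 252)
u + s(-30, t) = 252 + (55 - 13 - 30) = 252 + 12 = 264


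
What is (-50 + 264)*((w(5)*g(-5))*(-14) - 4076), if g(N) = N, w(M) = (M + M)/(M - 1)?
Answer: -834814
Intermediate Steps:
w(M) = 2*M/(-1 + M) (w(M) = (2*M)/(-1 + M) = 2*M/(-1 + M))
(-50 + 264)*((w(5)*g(-5))*(-14) - 4076) = (-50 + 264)*(((2*5/(-1 + 5))*(-5))*(-14) - 4076) = 214*(((2*5/4)*(-5))*(-14) - 4076) = 214*(((2*5*(1/4))*(-5))*(-14) - 4076) = 214*(((5/2)*(-5))*(-14) - 4076) = 214*(-25/2*(-14) - 4076) = 214*(175 - 4076) = 214*(-3901) = -834814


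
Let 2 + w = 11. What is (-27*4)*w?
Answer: -972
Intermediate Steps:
w = 9 (w = -2 + 11 = 9)
(-27*4)*w = -27*4*9 = -108*9 = -972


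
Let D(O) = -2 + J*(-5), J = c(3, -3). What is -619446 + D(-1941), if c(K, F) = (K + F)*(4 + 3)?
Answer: -619448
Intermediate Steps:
c(K, F) = 7*F + 7*K (c(K, F) = (F + K)*7 = 7*F + 7*K)
J = 0 (J = 7*(-3) + 7*3 = -21 + 21 = 0)
D(O) = -2 (D(O) = -2 + 0*(-5) = -2 + 0 = -2)
-619446 + D(-1941) = -619446 - 2 = -619448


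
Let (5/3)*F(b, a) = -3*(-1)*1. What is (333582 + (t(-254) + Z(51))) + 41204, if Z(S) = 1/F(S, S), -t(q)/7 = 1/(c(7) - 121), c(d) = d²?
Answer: 26984639/72 ≈ 3.7479e+5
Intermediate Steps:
F(b, a) = 9/5 (F(b, a) = 3*(-3*(-1)*1)/5 = 3*(3*1)/5 = (⅗)*3 = 9/5)
t(q) = 7/72 (t(q) = -7/(7² - 121) = -7/(49 - 121) = -7/(-72) = -7*(-1/72) = 7/72)
Z(S) = 5/9 (Z(S) = 1/(9/5) = 5/9)
(333582 + (t(-254) + Z(51))) + 41204 = (333582 + (7/72 + 5/9)) + 41204 = (333582 + 47/72) + 41204 = 24017951/72 + 41204 = 26984639/72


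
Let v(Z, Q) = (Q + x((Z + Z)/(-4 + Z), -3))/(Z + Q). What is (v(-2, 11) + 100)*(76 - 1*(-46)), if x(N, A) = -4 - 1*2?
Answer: 110410/9 ≈ 12268.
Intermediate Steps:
x(N, A) = -6 (x(N, A) = -4 - 2 = -6)
v(Z, Q) = (-6 + Q)/(Q + Z) (v(Z, Q) = (Q - 6)/(Z + Q) = (-6 + Q)/(Q + Z))
(v(-2, 11) + 100)*(76 - 1*(-46)) = ((-6 + 11)/(11 - 2) + 100)*(76 - 1*(-46)) = (5/9 + 100)*(76 + 46) = ((⅑)*5 + 100)*122 = (5/9 + 100)*122 = (905/9)*122 = 110410/9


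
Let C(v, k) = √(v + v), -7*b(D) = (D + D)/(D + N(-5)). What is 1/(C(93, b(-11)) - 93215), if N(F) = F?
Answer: -93215/8689036039 - √186/8689036039 ≈ -1.0729e-5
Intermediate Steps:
b(D) = -2*D/(7*(-5 + D)) (b(D) = -(D + D)/(7*(D - 5)) = -2*D/(7*(-5 + D)))
C(v, k) = √2*√v (C(v, k) = √(2*v) = √2*√v)
1/(C(93, b(-11)) - 93215) = 1/(√2*√93 - 93215) = 1/(√186 - 93215) = 1/(-93215 + √186)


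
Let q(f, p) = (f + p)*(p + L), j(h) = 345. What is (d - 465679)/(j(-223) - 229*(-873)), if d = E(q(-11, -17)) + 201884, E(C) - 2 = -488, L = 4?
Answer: -264281/200262 ≈ -1.3197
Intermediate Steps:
q(f, p) = (4 + p)*(f + p) (q(f, p) = (f + p)*(p + 4) = (f + p)*(4 + p) = (4 + p)*(f + p))
E(C) = -486 (E(C) = 2 - 488 = -486)
d = 201398 (d = -486 + 201884 = 201398)
(d - 465679)/(j(-223) - 229*(-873)) = (201398 - 465679)/(345 - 229*(-873)) = -264281/(345 + 199917) = -264281/200262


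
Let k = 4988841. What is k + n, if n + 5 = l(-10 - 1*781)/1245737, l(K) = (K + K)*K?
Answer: 6214778843494/1245737 ≈ 4.9888e+6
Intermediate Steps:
l(K) = 2*K**2 (l(K) = (2*K)*K = 2*K**2)
n = -4977323/1245737 (n = -5 + (2*(-10 - 1*781)**2)/1245737 = -5 + (2*(-10 - 781)**2)*(1/1245737) = -5 + (2*(-791)**2)*(1/1245737) = -5 + (2*625681)*(1/1245737) = -5 + 1251362*(1/1245737) = -5 + 1251362/1245737 = -4977323/1245737 ≈ -3.9955)
k + n = 4988841 - 4977323/1245737 = 6214778843494/1245737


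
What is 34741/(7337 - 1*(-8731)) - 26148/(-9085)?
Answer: 735768049/145977780 ≈ 5.0403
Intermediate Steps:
34741/(7337 - 1*(-8731)) - 26148/(-9085) = 34741/(7337 + 8731) - 26148*(-1/9085) = 34741/16068 + 26148/9085 = 735768049/145977780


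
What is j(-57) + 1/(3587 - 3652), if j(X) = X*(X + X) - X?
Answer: 426074/65 ≈ 6555.0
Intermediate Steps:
j(X) = -X + 2*X**2 (j(X) = X*(2*X) - X = 2*X**2 - X = -X + 2*X**2)
j(-57) + 1/(3587 - 3652) = -57*(-1 + 2*(-57)) + 1/(3587 - 3652) = -57*(-1 - 114) + 1/(-65) = -57*(-115) - 1/65 = 6555 - 1/65 = 426074/65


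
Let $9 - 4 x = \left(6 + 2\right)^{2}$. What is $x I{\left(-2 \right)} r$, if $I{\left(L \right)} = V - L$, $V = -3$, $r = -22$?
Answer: $- \frac{605}{2} \approx -302.5$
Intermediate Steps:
$I{\left(L \right)} = -3 - L$
$x = - \frac{55}{4}$ ($x = \frac{9}{4} - \frac{\left(6 + 2\right)^{2}}{4} = \frac{9}{4} - \frac{8^{2}}{4} = \frac{9}{4} - 16 = - \frac{55}{4} \approx -13.75$)
$x I{\left(-2 \right)} r = - \frac{55 \left(-3 - -2\right)}{4} \left(-22\right) = - \frac{55 \left(-3 + 2\right)}{4} \left(-22\right) = \left(- \frac{55}{4}\right) \left(-1\right) \left(-22\right) = \frac{55}{4} \left(-22\right) = - \frac{605}{2}$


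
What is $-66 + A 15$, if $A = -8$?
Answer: $-186$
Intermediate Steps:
$-66 + A 15 = -66 - 120 = -186$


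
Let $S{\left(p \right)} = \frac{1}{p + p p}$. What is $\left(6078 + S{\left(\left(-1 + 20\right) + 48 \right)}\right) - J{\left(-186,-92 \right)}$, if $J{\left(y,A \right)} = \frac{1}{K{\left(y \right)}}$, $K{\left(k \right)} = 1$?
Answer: $\frac{27686813}{4556} \approx 6077.0$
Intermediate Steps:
$J{\left(y,A \right)} = 1$ ($J{\left(y,A \right)} = 1^{-1} = 1$)
$S{\left(p \right)} = \frac{1}{p + p^{2}}$
$\left(6078 + S{\left(\left(-1 + 20\right) + 48 \right)}\right) - J{\left(-186,-92 \right)} = \left(6078 + \frac{1}{\left(\left(-1 + 20\right) + 48\right) \left(1 + \left(\left(-1 + 20\right) + 48\right)\right)}\right) - 1 = \left(6078 + \frac{1}{\left(19 + 48\right) \left(1 + \left(19 + 48\right)\right)}\right) - 1 = \left(6078 + \frac{1}{67 \left(1 + 67\right)}\right) - 1 = \left(6078 + \frac{1}{67 \cdot 68}\right) - 1 = \left(6078 + \frac{1}{67} \cdot \frac{1}{68}\right) - 1 = \left(6078 + \frac{1}{4556}\right) - 1 = \frac{27691369}{4556} - 1 = \frac{27686813}{4556}$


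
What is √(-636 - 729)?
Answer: I*√1365 ≈ 36.946*I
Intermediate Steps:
√(-636 - 729) = √(-1365) = I*√1365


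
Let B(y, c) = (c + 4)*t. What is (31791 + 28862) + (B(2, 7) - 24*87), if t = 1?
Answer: 58576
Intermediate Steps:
B(y, c) = 4 + c (B(y, c) = (c + 4)*1 = (4 + c)*1 = 4 + c)
(31791 + 28862) + (B(2, 7) - 24*87) = (31791 + 28862) + ((4 + 7) - 24*87) = 60653 + (11 - 2088) = 60653 - 2077 = 58576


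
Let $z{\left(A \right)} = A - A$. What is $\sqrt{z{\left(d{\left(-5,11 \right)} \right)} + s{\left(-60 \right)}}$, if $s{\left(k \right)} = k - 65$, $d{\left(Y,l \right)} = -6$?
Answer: $5 i \sqrt{5} \approx 11.18 i$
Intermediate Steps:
$z{\left(A \right)} = 0$
$s{\left(k \right)} = -65 + k$
$\sqrt{z{\left(d{\left(-5,11 \right)} \right)} + s{\left(-60 \right)}} = \sqrt{0 - 125} = \sqrt{-125} = 5 i \sqrt{5}$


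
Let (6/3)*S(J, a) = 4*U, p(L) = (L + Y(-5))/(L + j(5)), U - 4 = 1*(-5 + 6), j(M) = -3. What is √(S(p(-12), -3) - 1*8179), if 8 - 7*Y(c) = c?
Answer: I*√8169 ≈ 90.383*I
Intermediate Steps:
U = 5 (U = 4 + 1*(-5 + 6) = 4 + 1*1 = 4 + 1 = 5)
Y(c) = 8/7 - c/7
p(L) = (13/7 + L)/(-3 + L) (p(L) = (L + (8/7 - ⅐*(-5)))/(L - 3) = (L + (8/7 + 5/7))/(-3 + L) = (L + 13/7)/(-3 + L) = (13/7 + L)/(-3 + L))
S(J, a) = 10 (S(J, a) = (4*5)/2 = (½)*20 = 10)
√(S(p(-12), -3) - 1*8179) = √(10 - 1*8179) = √(10 - 8179) = √(-8169) = I*√8169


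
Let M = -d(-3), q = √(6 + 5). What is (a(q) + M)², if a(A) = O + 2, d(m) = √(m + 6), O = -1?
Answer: (1 - √3)² ≈ 0.53590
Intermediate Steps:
d(m) = √(6 + m)
q = √11 ≈ 3.3166
a(A) = 1 (a(A) = -1 + 2 = 1)
M = -√3 (M = -√(6 - 3) = -√3 ≈ -1.7320)
(a(q) + M)² = (1 - √3)²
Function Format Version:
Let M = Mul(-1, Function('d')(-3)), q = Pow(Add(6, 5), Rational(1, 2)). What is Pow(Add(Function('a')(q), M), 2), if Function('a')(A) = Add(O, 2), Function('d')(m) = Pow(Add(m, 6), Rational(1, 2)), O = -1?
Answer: Pow(Add(1, Mul(-1, Pow(3, Rational(1, 2)))), 2) ≈ 0.53590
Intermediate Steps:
Function('d')(m) = Pow(Add(6, m), Rational(1, 2))
q = Pow(11, Rational(1, 2)) ≈ 3.3166
Function('a')(A) = 1 (Function('a')(A) = Add(-1, 2) = 1)
M = Mul(-1, Pow(3, Rational(1, 2))) (M = Mul(-1, Pow(Add(6, -3), Rational(1, 2))) = Mul(-1, Pow(3, Rational(1, 2))) ≈ -1.7320)
Pow(Add(Function('a')(q), M), 2) = Pow(Add(1, Mul(-1, Pow(3, Rational(1, 2)))), 2)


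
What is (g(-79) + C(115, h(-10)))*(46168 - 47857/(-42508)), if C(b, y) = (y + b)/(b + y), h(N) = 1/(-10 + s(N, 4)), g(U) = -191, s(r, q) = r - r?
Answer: -186442934095/21254 ≈ -8.7721e+6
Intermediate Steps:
s(r, q) = 0
h(N) = -1/10 (h(N) = 1/(-10 + 0) = 1/(-10) = -1/10)
C(b, y) = 1 (C(b, y) = (b + y)/(b + y) = 1)
(g(-79) + C(115, h(-10)))*(46168 - 47857/(-42508)) = (-191 + 1)*(46168 - 47857/(-42508)) = -190*(46168 - 47857*(-1/42508)) = -190*(46168 + 47857/42508) = -190*1962557201/42508 = -186442934095/21254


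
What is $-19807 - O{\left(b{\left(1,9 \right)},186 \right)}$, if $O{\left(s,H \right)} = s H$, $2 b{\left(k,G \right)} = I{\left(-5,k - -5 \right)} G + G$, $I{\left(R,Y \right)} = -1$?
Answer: $-19807$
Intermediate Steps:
$b{\left(k,G \right)} = 0$ ($b{\left(k,G \right)} = \frac{- G + G}{2} = \frac{1}{2} \cdot 0 = 0$)
$O{\left(s,H \right)} = H s$
$-19807 - O{\left(b{\left(1,9 \right)},186 \right)} = -19807 - 186 \cdot 0 = -19807 - 0 = -19807 + 0 = -19807$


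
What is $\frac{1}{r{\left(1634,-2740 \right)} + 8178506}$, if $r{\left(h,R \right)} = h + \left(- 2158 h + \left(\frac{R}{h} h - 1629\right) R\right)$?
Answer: $\frac{1}{16625028} \approx 6.015 \cdot 10^{-8}$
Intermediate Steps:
$r{\left(h,R \right)} = - 2157 h + R \left(-1629 + R\right)$ ($r{\left(h,R \right)} = h + \left(- 2158 h + \left(R - 1629\right) R\right) = h + \left(- 2158 h + \left(-1629 + R\right) R\right) = h + \left(- 2158 h + R \left(-1629 + R\right)\right) = - 2157 h + R \left(-1629 + R\right)$)
$\frac{1}{r{\left(1634,-2740 \right)} + 8178506} = \frac{1}{\left(\left(-2740\right)^{2} - 3524538 - -4463460\right) + 8178506} = \frac{1}{\left(7507600 - 3524538 + 4463460\right) + 8178506} = \frac{1}{8446522 + 8178506} = \frac{1}{16625028}$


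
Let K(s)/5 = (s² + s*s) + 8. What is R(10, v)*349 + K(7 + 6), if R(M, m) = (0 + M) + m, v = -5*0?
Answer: 5220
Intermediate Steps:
v = 0
R(M, m) = M + m
K(s) = 40 + 10*s² (K(s) = 5*((s² + s*s) + 8) = 5*((s² + s²) + 8) = 5*(2*s² + 8) = 5*(8 + 2*s²) = 40 + 10*s²)
R(10, v)*349 + K(7 + 6) = (10 + 0)*349 + (40 + 10*(7 + 6)²) = 10*349 + (40 + 10*13²) = 3490 + (40 + 10*169) = 3490 + (40 + 1690) = 3490 + 1730 = 5220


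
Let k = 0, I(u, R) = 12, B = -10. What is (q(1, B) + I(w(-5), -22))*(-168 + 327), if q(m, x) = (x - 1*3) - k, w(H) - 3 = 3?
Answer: -159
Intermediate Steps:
w(H) = 6 (w(H) = 3 + 3 = 6)
q(m, x) = -3 + x (q(m, x) = (x - 1*3) - 1*0 = (x - 3) + 0 = (-3 + x) + 0 = -3 + x)
(q(1, B) + I(w(-5), -22))*(-168 + 327) = ((-3 - 10) + 12)*(-168 + 327) = (-13 + 12)*159 = -1*159 = -159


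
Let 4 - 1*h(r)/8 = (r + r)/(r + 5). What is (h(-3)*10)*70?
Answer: 39200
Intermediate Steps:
h(r) = 32 - 16*r/(5 + r) (h(r) = 32 - 8*(r + r)/(r + 5) = 32 - 8*2*r/(5 + r) = 32 - 16*r/(5 + r))
(h(-3)*10)*70 = ((16*(10 - 3)/(5 - 3))*10)*70 = ((16*7/2)*10)*70 = ((16*(½)*7)*10)*70 = (56*10)*70 = 560*70 = 39200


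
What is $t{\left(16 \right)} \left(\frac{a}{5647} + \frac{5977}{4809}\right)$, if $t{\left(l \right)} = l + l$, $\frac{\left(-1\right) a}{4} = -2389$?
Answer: $\frac{2550621536}{27156423} \approx 93.923$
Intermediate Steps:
$a = 9556$ ($a = \left(-4\right) \left(-2389\right) = 9556$)
$t{\left(l \right)} = 2 l$
$t{\left(16 \right)} \left(\frac{a}{5647} + \frac{5977}{4809}\right) = 2 \cdot 16 \left(\frac{9556}{5647} + \frac{5977}{4809}\right) = 32 \left(9556 \cdot \frac{1}{5647} + 5977 \cdot \frac{1}{4809}\right) = 32 \left(\frac{9556}{5647} + \frac{5977}{4809}\right) = 32 \cdot \frac{79706923}{27156423} = \frac{2550621536}{27156423}$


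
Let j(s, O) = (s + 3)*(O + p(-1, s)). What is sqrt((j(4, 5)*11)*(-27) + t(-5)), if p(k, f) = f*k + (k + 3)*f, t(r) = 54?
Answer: 3*I*sqrt(2073) ≈ 136.59*I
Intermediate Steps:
p(k, f) = f*k + f*(3 + k) (p(k, f) = f*k + (3 + k)*f = f*k + f*(3 + k))
j(s, O) = (3 + s)*(O + s) (j(s, O) = (s + 3)*(O + s*(3 + 2*(-1))) = (3 + s)*(O + s*(3 - 2)) = (3 + s)*(O + s*1) = (3 + s)*(O + s))
sqrt((j(4, 5)*11)*(-27) + t(-5)) = sqrt(((4**2 + 3*5 + 3*4 + 5*4)*11)*(-27) + 54) = sqrt(((16 + 15 + 12 + 20)*11)*(-27) + 54) = sqrt((63*11)*(-27) + 54) = sqrt(693*(-27) + 54) = sqrt(-18711 + 54) = sqrt(-18657) = 3*I*sqrt(2073)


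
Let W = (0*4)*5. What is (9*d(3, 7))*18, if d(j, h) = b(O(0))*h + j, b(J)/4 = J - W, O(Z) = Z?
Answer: 486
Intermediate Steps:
W = 0 (W = 0*5 = 0)
b(J) = 4*J (b(J) = 4*(J - 1*0) = 4*(J + 0) = 4*J)
d(j, h) = j (d(j, h) = (4*0)*h + j = 0*h + j = 0 + j = j)
(9*d(3, 7))*18 = (9*3)*18 = 27*18 = 486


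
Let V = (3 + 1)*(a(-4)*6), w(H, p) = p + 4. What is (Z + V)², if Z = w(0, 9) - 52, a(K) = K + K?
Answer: 53361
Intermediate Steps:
w(H, p) = 4 + p
a(K) = 2*K
V = -192 (V = (3 + 1)*((2*(-4))*6) = 4*(-8*6) = 4*(-48) = -192)
Z = -39 (Z = (4 + 9) - 52 = 13 - 52 = -39)
(Z + V)² = (-39 - 192)² = (-231)² = 53361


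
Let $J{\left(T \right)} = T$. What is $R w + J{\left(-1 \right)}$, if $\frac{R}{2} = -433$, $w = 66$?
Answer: $-57157$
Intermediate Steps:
$R = -866$ ($R = 2 \left(-433\right) = -866$)
$R w + J{\left(-1 \right)} = \left(-866\right) 66 - 1 = -57156 - 1 = -57157$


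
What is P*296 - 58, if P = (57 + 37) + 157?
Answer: 74238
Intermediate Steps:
P = 251 (P = 94 + 157 = 251)
P*296 - 58 = 251*296 - 58 = 74296 - 58 = 74238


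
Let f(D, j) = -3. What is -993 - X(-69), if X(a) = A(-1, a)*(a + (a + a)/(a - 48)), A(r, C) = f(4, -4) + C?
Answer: -76389/13 ≈ -5876.1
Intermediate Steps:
A(r, C) = -3 + C
X(a) = (-3 + a)*(a + 2*a/(-48 + a)) (X(a) = (-3 + a)*(a + (a + a)/(a - 48)) = (-3 + a)*(a + (2*a)/(-48 + a)) = (-3 + a)*(a + 2*a/(-48 + a)))
-993 - X(-69) = -993 - (-69)*(-46 - 69)*(-3 - 69)/(-48 - 69) = -993 - (-69)*(-115)*(-72)/(-117) = -993 - (-69)*(-1)*(-115)*(-72)/117 = -993 - 1*63480/13 = -993 - 63480/13 = -76389/13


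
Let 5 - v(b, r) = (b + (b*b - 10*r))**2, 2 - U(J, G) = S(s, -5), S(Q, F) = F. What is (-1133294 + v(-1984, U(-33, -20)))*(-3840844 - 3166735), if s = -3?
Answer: 108462932927250994847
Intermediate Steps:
U(J, G) = 7 (U(J, G) = 2 - 1*(-5) = 2 + 5 = 7)
v(b, r) = 5 - (b + b**2 - 10*r)**2 (v(b, r) = 5 - (b + (b*b - 10*r))**2 = 5 - (b + (b**2 - 10*r))**2 = 5 - (b + b**2 - 10*r)**2)
(-1133294 + v(-1984, U(-33, -20)))*(-3840844 - 3166735) = (-1133294 + (5 - (-1984 + (-1984)**2 - 10*7)**2))*(-3840844 - 3166735) = (-1133294 + (5 - (-1984 + 3936256 - 70)**2))*(-7007579) = (-1133294 + (5 - 1*3934202**2))*(-7007579) = (-1133294 + (5 - 1*15477945376804))*(-7007579) = (-1133294 + (5 - 15477945376804))*(-7007579) = (-1133294 - 15477945376799)*(-7007579) = -15477946510093*(-7007579) = 108462932927250994847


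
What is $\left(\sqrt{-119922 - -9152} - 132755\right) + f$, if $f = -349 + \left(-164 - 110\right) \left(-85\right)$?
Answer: $-109814 + i \sqrt{110770} \approx -1.0981 \cdot 10^{5} + 332.82 i$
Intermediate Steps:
$f = 22941$ ($f = -349 + \left(-164 - 110\right) \left(-85\right) = -349 - -23290 = -349 + 23290 = 22941$)
$\left(\sqrt{-119922 - -9152} - 132755\right) + f = \left(\sqrt{-119922 - -9152} - 132755\right) + 22941 = \left(\sqrt{-119922 + 9152} - 132755\right) + 22941 = \left(\sqrt{-110770} - 132755\right) + 22941 = \left(i \sqrt{110770} - 132755\right) + 22941 = \left(-132755 + i \sqrt{110770}\right) + 22941 = -109814 + i \sqrt{110770}$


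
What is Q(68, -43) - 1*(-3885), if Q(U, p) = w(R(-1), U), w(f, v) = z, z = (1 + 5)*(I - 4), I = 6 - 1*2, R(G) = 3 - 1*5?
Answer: 3885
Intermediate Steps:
R(G) = -2 (R(G) = 3 - 5 = -2)
I = 4 (I = 6 - 2 = 4)
z = 0 (z = (1 + 5)*(4 - 4) = 6*0 = 0)
w(f, v) = 0
Q(U, p) = 0
Q(68, -43) - 1*(-3885) = 0 - 1*(-3885) = 0 + 3885 = 3885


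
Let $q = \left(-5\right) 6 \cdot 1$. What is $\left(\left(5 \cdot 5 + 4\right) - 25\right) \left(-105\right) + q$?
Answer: $-450$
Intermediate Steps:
$q = -30$ ($q = \left(-30\right) 1 = -30$)
$\left(\left(5 \cdot 5 + 4\right) - 25\right) \left(-105\right) + q = \left(\left(5 \cdot 5 + 4\right) - 25\right) \left(-105\right) - 30 = \left(\left(25 + 4\right) - 25\right) \left(-105\right) - 30 = \left(29 - 25\right) \left(-105\right) - 30 = 4 \left(-105\right) - 30 = -420 - 30 = -450$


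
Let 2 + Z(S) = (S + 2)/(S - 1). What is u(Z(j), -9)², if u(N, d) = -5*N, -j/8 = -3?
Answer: 10000/529 ≈ 18.904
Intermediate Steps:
j = 24 (j = -8*(-3) = 24)
Z(S) = -2 + (2 + S)/(-1 + S) (Z(S) = -2 + (S + 2)/(S - 1) = -2 + (2 + S)/(-1 + S))
u(Z(j), -9)² = (-5*(4 - 1*24)/(-1 + 24))² = (-5*(4 - 24)/23)² = (-5*(-20)/23)² = (-5*(-20/23))² = (100/23)² = 10000/529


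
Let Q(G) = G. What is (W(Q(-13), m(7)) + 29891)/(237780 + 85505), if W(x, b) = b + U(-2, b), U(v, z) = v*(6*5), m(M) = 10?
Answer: 29841/323285 ≈ 0.092306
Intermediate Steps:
U(v, z) = 30*v (U(v, z) = v*30 = 30*v)
W(x, b) = -60 + b (W(x, b) = b + 30*(-2) = b - 60 = -60 + b)
(W(Q(-13), m(7)) + 29891)/(237780 + 85505) = ((-60 + 10) + 29891)/(237780 + 85505) = (-50 + 29891)/323285 = 29841*(1/323285) = 29841/323285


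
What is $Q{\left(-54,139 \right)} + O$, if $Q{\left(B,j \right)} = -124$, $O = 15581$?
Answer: $15457$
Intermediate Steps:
$Q{\left(-54,139 \right)} + O = -124 + 15581 = 15457$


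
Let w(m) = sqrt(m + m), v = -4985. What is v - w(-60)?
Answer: -4985 - 2*I*sqrt(30) ≈ -4985.0 - 10.954*I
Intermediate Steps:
w(m) = sqrt(2)*sqrt(m) (w(m) = sqrt(2*m) = sqrt(2)*sqrt(m))
v - w(-60) = -4985 - sqrt(2)*sqrt(-60) = -4985 - sqrt(2)*2*I*sqrt(15) = -4985 - 2*I*sqrt(30)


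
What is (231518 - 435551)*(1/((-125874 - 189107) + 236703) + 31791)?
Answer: -507743444672601/78278 ≈ -6.4864e+9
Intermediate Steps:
(231518 - 435551)*(1/((-125874 - 189107) + 236703) + 31791) = -204033*(1/(-314981 + 236703) + 31791) = -204033*(1/(-78278) + 31791) = -204033*(-1/78278 + 31791) = -204033*2488535897/78278 = -507743444672601/78278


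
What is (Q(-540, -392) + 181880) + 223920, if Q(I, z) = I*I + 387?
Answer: 697787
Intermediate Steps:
Q(I, z) = 387 + I² (Q(I, z) = I² + 387 = 387 + I²)
(Q(-540, -392) + 181880) + 223920 = ((387 + (-540)²) + 181880) + 223920 = ((387 + 291600) + 181880) + 223920 = (291987 + 181880) + 223920 = 473867 + 223920 = 697787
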